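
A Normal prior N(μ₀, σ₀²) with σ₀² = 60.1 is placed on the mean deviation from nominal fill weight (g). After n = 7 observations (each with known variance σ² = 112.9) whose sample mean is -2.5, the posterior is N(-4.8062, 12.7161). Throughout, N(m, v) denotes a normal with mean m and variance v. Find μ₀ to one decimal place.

The posterior mean is a precision-weighted average: μ_n = (τ₀μ₀ + τ_data·x̄)/(τ₀+τ_data), with τ₀=1/σ₀² and τ_data=n/σ².
Here τ₀ = 1/60.1 = 0.016639 and τ_data = 7/112.9 = 0.062002, so τ_n = 0.078641.
Rearranging for μ₀: μ₀ = (μ_n·τ_n − τ_data·x̄)/τ₀ = (-4.8062·0.078641 − 0.062002·-2.5) / 0.016639 = -0.222959/0.016639 ≈ -13.4.

μ₀ = -13.4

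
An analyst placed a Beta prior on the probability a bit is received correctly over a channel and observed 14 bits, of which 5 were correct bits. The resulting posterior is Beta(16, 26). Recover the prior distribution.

Beta(11, 17)

Under Beta–binomial conjugacy the posterior parameters are (a+s, b+f).
So a = 16 − 5 = 11 and b = 26 − 9 = 17.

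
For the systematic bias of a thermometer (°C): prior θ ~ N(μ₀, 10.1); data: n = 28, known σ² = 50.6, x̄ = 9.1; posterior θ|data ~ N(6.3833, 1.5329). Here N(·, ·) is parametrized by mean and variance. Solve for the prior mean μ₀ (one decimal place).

The posterior mean is a precision-weighted average: μ_n = (τ₀μ₀ + τ_data·x̄)/(τ₀+τ_data), with τ₀=1/σ₀² and τ_data=n/σ².
Here τ₀ = 1/10.1 = 0.099010 and τ_data = 28/50.6 = 0.553360, so τ_n = 0.652370.
Rearranging for μ₀: μ₀ = (μ_n·τ_n − τ_data·x̄)/τ₀ = (6.3833·0.652370 − 0.553360·9.1) / 0.099010 = -0.871303/0.099010 ≈ -8.8.

μ₀ = -8.8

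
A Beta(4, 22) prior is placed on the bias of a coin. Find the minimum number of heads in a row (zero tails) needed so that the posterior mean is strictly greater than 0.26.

After k heads and 0 tails the posterior is Beta(4+k, 22), with mean (4+k)/(4+22+k).
Set (4+k)/(26+k) > 0.26 and solve: k > (0.26·26 − 4)/(1 − 0.26) = 3.730.
The smallest integer exceeding 3.730 is 4.

k = 4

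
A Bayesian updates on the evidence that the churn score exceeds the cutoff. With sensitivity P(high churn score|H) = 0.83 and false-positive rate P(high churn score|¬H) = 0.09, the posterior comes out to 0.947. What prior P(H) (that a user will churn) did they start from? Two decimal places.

P(H) = 0.66

Bayes' rule in odds form gives O(H|E) = O(H)·[P(E|H)/P(E|¬H)], hence O(H) = O(H|E)/LR.
Posterior odds = 0.947/(1−0.947) = 17.8679. LR = 0.83/0.09 = 9.2222.
Prior odds = 17.8679/9.2222 = 1.9375, so P(H) = 1.9375/(1+1.9375) ≈ 0.66.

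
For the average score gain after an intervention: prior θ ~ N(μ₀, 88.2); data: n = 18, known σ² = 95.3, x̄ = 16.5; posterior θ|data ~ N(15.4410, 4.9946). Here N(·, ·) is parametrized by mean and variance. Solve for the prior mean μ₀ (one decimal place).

μ₀ = -2.2

The posterior mean is a precision-weighted average: μ_n = (τ₀μ₀ + τ_data·x̄)/(τ₀+τ_data), with τ₀=1/σ₀² and τ_data=n/σ².
Here τ₀ = 1/88.2 = 0.011338 and τ_data = 18/95.3 = 0.188877, so τ_n = 0.200215.
Rearranging for μ₀: μ₀ = (μ_n·τ_n − τ_data·x̄)/τ₀ = (15.4410·0.200215 − 0.188877·16.5) / 0.011338 = -0.024951/0.011338 ≈ -2.2.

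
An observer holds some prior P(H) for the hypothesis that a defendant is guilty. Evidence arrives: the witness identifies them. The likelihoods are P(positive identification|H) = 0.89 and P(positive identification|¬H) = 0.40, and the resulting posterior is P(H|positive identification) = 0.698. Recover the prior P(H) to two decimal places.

P(H) = 0.51

Bayes' rule in odds form gives O(H|E) = O(H)·[P(E|H)/P(E|¬H)], hence O(H) = O(H|E)/LR.
Posterior odds = 0.698/(1−0.698) = 2.3113. LR = 0.89/0.40 = 2.2250.
Prior odds = 2.3113/2.2250 = 1.0388, so P(H) = 1.0388/(1+1.0388) ≈ 0.51.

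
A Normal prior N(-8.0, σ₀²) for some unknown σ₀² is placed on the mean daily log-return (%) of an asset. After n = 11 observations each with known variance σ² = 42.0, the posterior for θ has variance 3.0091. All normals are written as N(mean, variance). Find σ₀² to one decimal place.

For the Normal–Normal model with known σ², precisions add: τ_n = τ₀ + n/σ².
So 1/σ₀² = 1/3.0091 − 11/42.0 = 0.332325 − 0.261905 = 0.070420.
Hence σ₀² = 1/0.070420 ≈ 14.2.

σ₀² = 14.2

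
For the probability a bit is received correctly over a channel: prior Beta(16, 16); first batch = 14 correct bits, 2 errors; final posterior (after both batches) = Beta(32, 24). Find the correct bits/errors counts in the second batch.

Sequential conjugate updates are equivalent to a single update on the pooled data, so total successes = posterior α − prior α and total failures = posterior β − prior β.
Total across both batches: 32−16=16 correct bits, 24−16=8 errors.
Subtract the first batch: 16−14=2 correct bits and 8−2=6 errors.

2 correct bits and 6 errors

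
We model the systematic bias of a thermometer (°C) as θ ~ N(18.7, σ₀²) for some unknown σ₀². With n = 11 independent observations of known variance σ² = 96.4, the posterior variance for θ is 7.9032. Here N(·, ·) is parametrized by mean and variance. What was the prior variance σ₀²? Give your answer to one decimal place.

σ₀² = 80.5

Posterior precision equals prior precision plus data precision: 1/σ_n² = 1/σ₀² + n/σ².
So 1/σ₀² = 1/7.9032 − 11/96.4 = 0.126531 − 0.114108 = 0.012423.
Hence σ₀² = 1/0.012423 ≈ 80.5.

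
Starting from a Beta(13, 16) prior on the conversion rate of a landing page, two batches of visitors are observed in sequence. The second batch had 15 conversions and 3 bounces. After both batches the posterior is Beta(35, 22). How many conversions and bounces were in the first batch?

7 conversions and 3 bounces

Because Beta–binomial updating is additive in the counts, the combined data contributed (α_post−α_prior, β_post−β_prior) successes and failures.
Total across both batches: 35−13=22 conversions, 22−16=6 bounces.
Subtract the second batch: 22−15=7 conversions and 6−3=3 bounces.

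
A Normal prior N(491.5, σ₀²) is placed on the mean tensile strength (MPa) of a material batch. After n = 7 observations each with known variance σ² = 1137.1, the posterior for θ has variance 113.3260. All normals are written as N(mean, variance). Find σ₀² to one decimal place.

Posterior precision equals prior precision plus data precision: 1/σ_n² = 1/σ₀² + n/σ².
So 1/σ₀² = 1/113.3260 − 7/1137.1 = 0.008824 − 0.006156 = 0.002668.
Hence σ₀² = 1/0.002668 ≈ 374.8.

σ₀² = 374.8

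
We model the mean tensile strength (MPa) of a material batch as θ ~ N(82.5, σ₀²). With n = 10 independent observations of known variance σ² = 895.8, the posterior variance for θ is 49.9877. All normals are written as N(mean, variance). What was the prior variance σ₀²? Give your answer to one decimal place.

Posterior precision equals prior precision plus data precision: 1/σ_n² = 1/σ₀² + n/σ².
So 1/σ₀² = 1/49.9877 − 10/895.8 = 0.020005 − 0.011163 = 0.008842.
Hence σ₀² = 1/0.008842 ≈ 113.1.

σ₀² = 113.1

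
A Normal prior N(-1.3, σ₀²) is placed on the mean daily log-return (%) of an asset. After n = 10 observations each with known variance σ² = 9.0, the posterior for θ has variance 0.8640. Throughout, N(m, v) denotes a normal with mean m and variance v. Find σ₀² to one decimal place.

σ₀² = 21.6

Posterior precision equals prior precision plus data precision: 1/σ_n² = 1/σ₀² + n/σ².
So 1/σ₀² = 1/0.8640 − 10/9.0 = 1.157407 − 1.111111 = 0.046296.
Hence σ₀² = 1/0.046296 ≈ 21.6.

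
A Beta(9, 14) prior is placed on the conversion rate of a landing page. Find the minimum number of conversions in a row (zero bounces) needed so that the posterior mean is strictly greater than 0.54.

After k conversions and 0 bounces the posterior is Beta(9+k, 14), with mean (9+k)/(9+14+k).
Set (9+k)/(23+k) > 0.54 and solve: k > (0.54·23 − 9)/(1 − 0.54) = 7.435.
The smallest integer exceeding 7.435 is 8, and checking k=8: (17)/(31) = 0.5484 > 0.54.

k = 8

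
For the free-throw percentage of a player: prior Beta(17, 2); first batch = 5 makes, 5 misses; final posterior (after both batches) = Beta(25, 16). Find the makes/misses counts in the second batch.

3 makes and 9 misses

Sequential conjugate updates are equivalent to a single update on the pooled data, so total successes = posterior α − prior α and total failures = posterior β − prior β.
Total across both batches: 25−17=8 makes, 16−2=14 misses.
Subtract the first batch: 8−5=3 makes and 14−5=9 misses.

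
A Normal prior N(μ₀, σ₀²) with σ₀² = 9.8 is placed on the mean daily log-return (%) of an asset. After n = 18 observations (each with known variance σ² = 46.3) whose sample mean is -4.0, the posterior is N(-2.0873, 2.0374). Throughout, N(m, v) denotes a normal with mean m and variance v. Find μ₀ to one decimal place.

μ₀ = 5.2

With known observation variance, the Normal–Normal posterior has precision τ_n = τ₀ + n/σ² and mean μ_n = (τ₀μ₀ + (n/σ²)x̄)/τ_n.
Here τ₀ = 1/9.8 = 0.102041 and τ_data = 18/46.3 = 0.388769, so τ_n = 0.490810.
Rearranging for μ₀: μ₀ = (μ_n·τ_n − τ_data·x̄)/τ₀ = (-2.0873·0.490810 − 0.388769·-4.0) / 0.102041 = 0.530608/0.102041 ≈ 5.2.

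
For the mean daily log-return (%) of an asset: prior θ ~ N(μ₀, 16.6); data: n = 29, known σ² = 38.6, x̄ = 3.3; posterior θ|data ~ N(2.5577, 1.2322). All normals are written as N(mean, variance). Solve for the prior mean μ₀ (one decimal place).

μ₀ = -6.7

The posterior mean is a precision-weighted average: μ_n = (τ₀μ₀ + τ_data·x̄)/(τ₀+τ_data), with τ₀=1/σ₀² and τ_data=n/σ².
Here τ₀ = 1/16.6 = 0.060241 and τ_data = 29/38.6 = 0.751295, so τ_n = 0.811536.
Rearranging for μ₀: μ₀ = (μ_n·τ_n − τ_data·x̄)/τ₀ = (2.5577·0.811536 − 0.751295·3.3) / 0.060241 = -0.403608/0.060241 ≈ -6.7.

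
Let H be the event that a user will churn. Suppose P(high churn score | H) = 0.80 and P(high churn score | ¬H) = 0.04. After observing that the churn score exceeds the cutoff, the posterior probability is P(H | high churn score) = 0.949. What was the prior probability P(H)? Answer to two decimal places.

P(H) = 0.48

In odds form, posterior odds = prior odds × likelihood ratio, so prior odds = posterior odds ÷ LR.
Posterior odds = 0.949/(1−0.949) = 18.6078. LR = 0.80/0.04 = 20.0000.
Prior odds = 18.6078/20.0000 = 0.9304, so P(H) = 0.9304/(1+0.9304) ≈ 0.48.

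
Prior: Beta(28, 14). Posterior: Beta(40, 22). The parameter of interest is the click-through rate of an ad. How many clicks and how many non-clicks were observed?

12 clicks and 8 non-clicks

Under Beta–binomial conjugacy the posterior parameters are (α+s, β+f).
So s = 40 − 28 = 12 and f = 22 − 14 = 8.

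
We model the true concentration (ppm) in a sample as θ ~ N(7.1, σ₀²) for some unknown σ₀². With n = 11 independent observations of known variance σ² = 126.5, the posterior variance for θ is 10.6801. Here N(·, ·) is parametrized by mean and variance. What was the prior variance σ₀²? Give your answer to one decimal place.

For the Normal–Normal model with known σ², precisions add: τ_n = τ₀ + n/σ².
So 1/σ₀² = 1/10.6801 − 11/126.5 = 0.093632 − 0.086957 = 0.006675.
Hence σ₀² = 1/0.006675 ≈ 149.8.

σ₀² = 149.8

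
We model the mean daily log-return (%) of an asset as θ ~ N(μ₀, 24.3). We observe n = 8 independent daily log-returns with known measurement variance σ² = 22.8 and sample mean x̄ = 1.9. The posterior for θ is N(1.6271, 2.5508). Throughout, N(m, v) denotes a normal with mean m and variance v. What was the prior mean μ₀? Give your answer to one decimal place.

The posterior mean is a precision-weighted average: μ_n = (τ₀μ₀ + τ_data·x̄)/(τ₀+τ_data), with τ₀=1/σ₀² and τ_data=n/σ².
Here τ₀ = 1/24.3 = 0.041152 and τ_data = 8/22.8 = 0.350877, so τ_n = 0.392029.
Rearranging for μ₀: μ₀ = (μ_n·τ_n − τ_data·x̄)/τ₀ = (1.6271·0.392029 − 0.350877·1.9) / 0.041152 = -0.028796/0.041152 ≈ -0.7.

μ₀ = -0.7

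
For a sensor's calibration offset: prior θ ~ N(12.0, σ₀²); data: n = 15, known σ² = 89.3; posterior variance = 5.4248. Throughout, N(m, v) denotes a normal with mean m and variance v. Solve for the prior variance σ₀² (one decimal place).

For the Normal–Normal model with known σ², precisions add: τ_n = τ₀ + n/σ².
So 1/σ₀² = 1/5.4248 − 15/89.3 = 0.184339 − 0.167973 = 0.016366.
Hence σ₀² = 1/0.016366 ≈ 61.1.

σ₀² = 61.1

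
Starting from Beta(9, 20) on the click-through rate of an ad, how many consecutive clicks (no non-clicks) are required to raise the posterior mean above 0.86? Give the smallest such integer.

After k clicks and 0 non-clicks the posterior is Beta(9+k, 20), with mean (9+k)/(9+20+k).
Set (9+k)/(29+k) > 0.86 and solve: k > (0.86·29 − 9)/(1 − 0.86) = 113.857.
The smallest integer exceeding 113.857 is 114.

k = 114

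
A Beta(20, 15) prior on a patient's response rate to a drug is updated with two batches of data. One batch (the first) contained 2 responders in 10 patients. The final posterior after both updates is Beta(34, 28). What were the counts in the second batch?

12 responders and 5 non-responders

Because Beta–binomial updating is additive in the counts, the combined data contributed (α_post−α_prior, β_post−β_prior) successes and failures.
Total across both batches: 34−20=14 responders, 28−15=13 non-responders.
Subtract the first batch: 14−2=12 responders and 13−8=5 non-responders.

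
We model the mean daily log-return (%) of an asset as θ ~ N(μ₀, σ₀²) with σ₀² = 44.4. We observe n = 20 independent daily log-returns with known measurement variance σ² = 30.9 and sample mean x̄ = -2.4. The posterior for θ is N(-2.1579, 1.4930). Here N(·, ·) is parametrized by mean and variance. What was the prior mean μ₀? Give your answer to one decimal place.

With known observation variance, the Normal–Normal posterior has precision τ_n = τ₀ + n/σ² and mean μ_n = (τ₀μ₀ + (n/σ²)x̄)/τ_n.
Here τ₀ = 1/44.4 = 0.022523 and τ_data = 20/30.9 = 0.647249, so τ_n = 0.669772.
Rearranging for μ₀: μ₀ = (μ_n·τ_n − τ_data·x̄)/τ₀ = (-2.1579·0.669772 − 0.647249·-2.4) / 0.022523 = 0.108097/0.022523 ≈ 4.8.

μ₀ = 4.8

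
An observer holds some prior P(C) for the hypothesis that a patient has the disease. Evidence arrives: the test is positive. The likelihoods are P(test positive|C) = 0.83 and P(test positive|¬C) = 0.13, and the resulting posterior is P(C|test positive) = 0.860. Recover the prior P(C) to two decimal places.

In odds form, posterior odds = prior odds × likelihood ratio, so prior odds = posterior odds ÷ LR.
Posterior odds = 0.860/(1−0.860) = 6.1429. LR = 0.83/0.13 = 6.3846.
Prior odds = 6.1429/6.3846 = 0.9621, so P(C) = 0.9621/(1+0.9621) ≈ 0.49.

P(C) = 0.49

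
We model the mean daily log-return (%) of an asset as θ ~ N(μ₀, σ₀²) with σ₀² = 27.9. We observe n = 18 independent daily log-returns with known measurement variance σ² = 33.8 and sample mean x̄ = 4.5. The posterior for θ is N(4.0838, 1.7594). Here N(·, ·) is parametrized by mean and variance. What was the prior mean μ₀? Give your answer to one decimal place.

μ₀ = -2.1

The posterior mean is a precision-weighted average: μ_n = (τ₀μ₀ + τ_data·x̄)/(τ₀+τ_data), with τ₀=1/σ₀² and τ_data=n/σ².
Here τ₀ = 1/27.9 = 0.035842 and τ_data = 18/33.8 = 0.532544, so τ_n = 0.568386.
Rearranging for μ₀: μ₀ = (μ_n·τ_n − τ_data·x̄)/τ₀ = (4.0838·0.568386 − 0.532544·4.5) / 0.035842 = -0.075273/0.035842 ≈ -2.1.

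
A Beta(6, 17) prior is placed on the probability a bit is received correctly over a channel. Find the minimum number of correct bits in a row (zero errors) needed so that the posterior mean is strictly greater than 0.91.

After k correct bits and 0 errors the posterior is Beta(6+k, 17), with mean (6+k)/(6+17+k).
Set (6+k)/(23+k) > 0.91 and solve: k > (0.91·23 − 6)/(1 − 0.91) = 165.889.
The smallest integer exceeding 165.889 is 166, and checking k=166: (172)/(189) = 0.9101 > 0.91.

k = 166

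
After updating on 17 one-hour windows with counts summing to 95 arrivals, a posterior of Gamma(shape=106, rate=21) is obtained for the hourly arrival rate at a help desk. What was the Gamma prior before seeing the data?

Gamma(shape=11, rate=4)

Gamma–Poisson conjugacy: posterior shape = α + Σxᵢ, posterior rate = β + n.
So α = 106 − 95 = 11 and β = 21 − 17 = 4.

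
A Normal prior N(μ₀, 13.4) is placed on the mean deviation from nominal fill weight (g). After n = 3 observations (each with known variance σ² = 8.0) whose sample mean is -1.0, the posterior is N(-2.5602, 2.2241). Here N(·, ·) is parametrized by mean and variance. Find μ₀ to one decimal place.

μ₀ = -10.4

The posterior mean is a precision-weighted average: μ_n = (τ₀μ₀ + τ_data·x̄)/(τ₀+τ_data), with τ₀=1/σ₀² and τ_data=n/σ².
Here τ₀ = 1/13.4 = 0.074627 and τ_data = 3/8.0 = 0.375000, so τ_n = 0.449627.
Rearranging for μ₀: μ₀ = (μ_n·τ_n − τ_data·x̄)/τ₀ = (-2.5602·0.449627 − 0.375000·-1.0) / 0.074627 = -0.776135/0.074627 ≈ -10.4.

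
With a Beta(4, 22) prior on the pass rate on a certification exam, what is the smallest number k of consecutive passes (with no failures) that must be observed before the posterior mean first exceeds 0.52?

After k passes and 0 failures the posterior is Beta(4+k, 22), with mean (4+k)/(4+22+k).
Set (4+k)/(26+k) > 0.52 and solve: k > (0.52·26 − 4)/(1 − 0.52) = 19.833.
The smallest integer exceeding 19.833 is 20, and checking k=20: (24)/(46) = 0.5217 > 0.52.

k = 20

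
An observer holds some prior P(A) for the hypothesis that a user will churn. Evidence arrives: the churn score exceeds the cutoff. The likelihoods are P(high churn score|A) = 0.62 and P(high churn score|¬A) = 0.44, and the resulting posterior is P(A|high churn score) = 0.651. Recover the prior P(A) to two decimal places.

P(A) = 0.57

Bayes' rule in odds form gives O(A|E) = O(A)·[P(E|A)/P(E|¬A)], hence O(A) = O(A|E)/LR.
Posterior odds = 0.651/(1−0.651) = 1.8653. LR = 0.62/0.44 = 1.4091.
Prior odds = 1.8653/1.4091 = 1.3238, so P(A) = 1.3238/(1+1.3238) ≈ 0.57.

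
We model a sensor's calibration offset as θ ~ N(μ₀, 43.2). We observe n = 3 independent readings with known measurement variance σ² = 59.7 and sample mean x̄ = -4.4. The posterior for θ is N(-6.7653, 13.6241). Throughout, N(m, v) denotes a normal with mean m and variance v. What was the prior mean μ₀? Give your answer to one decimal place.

The posterior mean is a precision-weighted average: μ_n = (τ₀μ₀ + τ_data·x̄)/(τ₀+τ_data), with τ₀=1/σ₀² and τ_data=n/σ².
Here τ₀ = 1/43.2 = 0.023148 and τ_data = 3/59.7 = 0.050251, so τ_n = 0.073399.
Rearranging for μ₀: μ₀ = (μ_n·τ_n − τ_data·x̄)/τ₀ = (-6.7653·0.073399 − 0.050251·-4.4) / 0.023148 = -0.275462/0.023148 ≈ -11.9.

μ₀ = -11.9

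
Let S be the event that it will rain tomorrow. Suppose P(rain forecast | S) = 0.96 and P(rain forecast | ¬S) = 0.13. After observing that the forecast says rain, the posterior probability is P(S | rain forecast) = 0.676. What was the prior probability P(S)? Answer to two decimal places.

P(S) = 0.22

In odds form, posterior odds = prior odds × likelihood ratio, so prior odds = posterior odds ÷ LR.
Posterior odds = 0.676/(1−0.676) = 2.0864. LR = 0.96/0.13 = 7.3846.
Prior odds = 2.0864/7.3846 = 0.2825, so P(S) = 0.2825/(1+0.2825) ≈ 0.22.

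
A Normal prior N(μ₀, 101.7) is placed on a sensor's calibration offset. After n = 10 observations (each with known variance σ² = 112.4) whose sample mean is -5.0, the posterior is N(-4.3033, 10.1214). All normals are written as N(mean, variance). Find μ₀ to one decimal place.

μ₀ = 2.0

With known observation variance, the Normal–Normal posterior has precision τ_n = τ₀ + n/σ² and mean μ_n = (τ₀μ₀ + (n/σ²)x̄)/τ_n.
Here τ₀ = 1/101.7 = 0.009833 and τ_data = 10/112.4 = 0.088968, so τ_n = 0.098801.
Rearranging for μ₀: μ₀ = (μ_n·τ_n − τ_data·x̄)/τ₀ = (-4.3033·0.098801 − 0.088968·-5.0) / 0.009833 = 0.019670/0.009833 ≈ 2.0.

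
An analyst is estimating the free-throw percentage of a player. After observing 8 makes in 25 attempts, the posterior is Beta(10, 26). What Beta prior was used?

Beta(2, 9)

A Beta(α, β) prior with s successes and f failures in binomial data gives a Beta(α+s, β+f) posterior.
So α = 10 − 8 = 2 and β = 26 − 17 = 9.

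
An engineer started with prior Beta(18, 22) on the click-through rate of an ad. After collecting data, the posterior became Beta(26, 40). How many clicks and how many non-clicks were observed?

Beta is conjugate to the binomial likelihood: posterior = Beta(α+s, β+f).
So s = 26 − 18 = 8 and f = 40 − 22 = 18.

8 clicks and 18 non-clicks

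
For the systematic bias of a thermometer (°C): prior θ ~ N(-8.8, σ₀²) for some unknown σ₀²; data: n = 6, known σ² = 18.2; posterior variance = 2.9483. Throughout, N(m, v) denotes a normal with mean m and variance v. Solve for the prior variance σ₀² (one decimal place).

σ₀² = 105.2

Posterior precision equals prior precision plus data precision: 1/σ_n² = 1/σ₀² + n/σ².
So 1/σ₀² = 1/2.9483 − 6/18.2 = 0.339179 − 0.329670 = 0.009509.
Hence σ₀² = 1/0.009509 ≈ 105.2.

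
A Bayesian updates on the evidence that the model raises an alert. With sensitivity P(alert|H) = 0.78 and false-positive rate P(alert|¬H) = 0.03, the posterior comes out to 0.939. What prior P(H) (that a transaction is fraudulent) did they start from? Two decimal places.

P(H) = 0.37

Bayes' rule in odds form gives O(H|E) = O(H)·[P(E|H)/P(E|¬H)], hence O(H) = O(H|E)/LR.
Posterior odds = 0.939/(1−0.939) = 15.3934. LR = 0.78/0.03 = 26.0000.
Prior odds = 15.3934/26.0000 = 0.5921, so P(H) = 0.5921/(1+0.5921) ≈ 0.37.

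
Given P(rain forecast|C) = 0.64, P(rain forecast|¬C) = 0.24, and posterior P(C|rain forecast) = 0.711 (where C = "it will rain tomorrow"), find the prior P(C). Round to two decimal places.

P(C) = 0.48

Bayes' rule in odds form gives O(C|E) = O(C)·[P(E|C)/P(E|¬C)], hence O(C) = O(C|E)/LR.
Posterior odds = 0.711/(1−0.711) = 2.4602. LR = 0.64/0.24 = 2.6667.
Prior odds = 2.4602/2.6667 = 0.9226, so P(C) = 0.9226/(1+0.9226) ≈ 0.48.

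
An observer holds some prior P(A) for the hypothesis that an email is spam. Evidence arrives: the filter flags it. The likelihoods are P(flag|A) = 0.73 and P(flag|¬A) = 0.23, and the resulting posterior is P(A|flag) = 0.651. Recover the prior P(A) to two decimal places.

P(A) = 0.37

Bayes' rule in odds form gives O(A|E) = O(A)·[P(E|A)/P(E|¬A)], hence O(A) = O(A|E)/LR.
Posterior odds = 0.651/(1−0.651) = 1.8653. LR = 0.73/0.23 = 3.1739.
Prior odds = 1.8653/3.1739 = 0.5877, so P(A) = 0.5877/(1+0.5877) ≈ 0.37.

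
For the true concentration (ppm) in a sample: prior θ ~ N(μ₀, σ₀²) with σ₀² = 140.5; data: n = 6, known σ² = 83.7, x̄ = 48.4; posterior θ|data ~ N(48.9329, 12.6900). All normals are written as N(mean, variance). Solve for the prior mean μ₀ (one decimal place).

With known observation variance, the Normal–Normal posterior has precision τ_n = τ₀ + n/σ² and mean μ_n = (τ₀μ₀ + (n/σ²)x̄)/τ_n.
Here τ₀ = 1/140.5 = 0.007117 and τ_data = 6/83.7 = 0.071685, so τ_n = 0.078802.
Rearranging for μ₀: μ₀ = (μ_n·τ_n − τ_data·x̄)/τ₀ = (48.9329·0.078802 − 0.071685·48.4) / 0.007117 = 0.386456/0.007117 ≈ 54.3.

μ₀ = 54.3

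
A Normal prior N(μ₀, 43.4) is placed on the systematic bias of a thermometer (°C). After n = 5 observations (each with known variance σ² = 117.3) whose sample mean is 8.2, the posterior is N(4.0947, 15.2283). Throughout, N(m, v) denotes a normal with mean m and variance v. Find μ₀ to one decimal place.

With known observation variance, the Normal–Normal posterior has precision τ_n = τ₀ + n/σ² and mean μ_n = (τ₀μ₀ + (n/σ²)x̄)/τ_n.
Here τ₀ = 1/43.4 = 0.023041 and τ_data = 5/117.3 = 0.042626, so τ_n = 0.065667.
Rearranging for μ₀: μ₀ = (μ_n·τ_n − τ_data·x̄)/τ₀ = (4.0947·0.065667 − 0.042626·8.2) / 0.023041 = -0.080647/0.023041 ≈ -3.5.

μ₀ = -3.5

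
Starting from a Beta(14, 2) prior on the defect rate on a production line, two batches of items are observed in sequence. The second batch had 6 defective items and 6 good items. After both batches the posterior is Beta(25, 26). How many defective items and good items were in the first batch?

Because Beta–binomial updating is additive in the counts, the combined data contributed (α_post−α_prior, β_post−β_prior) successes and failures.
Total across both batches: 25−14=11 defective items, 26−2=24 good items.
Subtract the second batch: 11−6=5 defective items and 24−6=18 good items.

5 defective items and 18 good items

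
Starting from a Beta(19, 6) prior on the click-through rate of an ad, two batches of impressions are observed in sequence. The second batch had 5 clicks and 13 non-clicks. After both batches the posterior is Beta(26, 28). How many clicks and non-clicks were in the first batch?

Sequential conjugate updates are equivalent to a single update on the pooled data, so total successes = posterior α − prior α and total failures = posterior β − prior β.
Total across both batches: 26−19=7 clicks, 28−6=22 non-clicks.
Subtract the second batch: 7−5=2 clicks and 22−13=9 non-clicks.

2 clicks and 9 non-clicks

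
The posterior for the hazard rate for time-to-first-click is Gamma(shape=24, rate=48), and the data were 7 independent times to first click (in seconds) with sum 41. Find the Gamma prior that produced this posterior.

Gamma(shape=17, rate=7)

For an exponential likelihood with a Gamma(α, β) prior on the rate, n observations with total T give posterior Gamma(α+n, β+T).
So α = 24 − 7 = 17 and β = 48 − 41 = 7.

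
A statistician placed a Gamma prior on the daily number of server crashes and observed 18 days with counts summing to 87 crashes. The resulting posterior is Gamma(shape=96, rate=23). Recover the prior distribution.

Gamma(shape=9, rate=5)

A Gamma(α, β) prior (rate parametrization) on a Poisson rate with n observations summing to S gives posterior Gamma(α+S, β+n).
So α = 96 − 87 = 9 and β = 23 − 18 = 5.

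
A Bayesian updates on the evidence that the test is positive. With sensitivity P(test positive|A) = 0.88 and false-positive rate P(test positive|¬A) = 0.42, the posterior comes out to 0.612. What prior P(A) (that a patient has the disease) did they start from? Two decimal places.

In odds form, posterior odds = prior odds × likelihood ratio, so prior odds = posterior odds ÷ LR.
Posterior odds = 0.612/(1−0.612) = 1.5773. LR = 0.88/0.42 = 2.0952.
Prior odds = 1.5773/2.0952 = 0.7528, so P(A) = 0.7528/(1+0.7528) ≈ 0.43.

P(A) = 0.43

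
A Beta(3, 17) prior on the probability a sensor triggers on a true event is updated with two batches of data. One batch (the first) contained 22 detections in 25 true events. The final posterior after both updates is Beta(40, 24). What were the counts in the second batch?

Sequential conjugate updates are equivalent to a single update on the pooled data, so total successes = posterior α − prior α and total failures = posterior β − prior β.
Total across both batches: 40−3=37 detections, 24−17=7 misses.
Subtract the first batch: 37−22=15 detections and 7−3=4 misses.

15 detections and 4 misses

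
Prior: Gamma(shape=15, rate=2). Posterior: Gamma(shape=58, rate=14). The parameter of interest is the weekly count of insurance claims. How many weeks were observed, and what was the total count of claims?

A Gamma(α, β) prior (rate parametrization) on a Poisson rate with n observations summing to S gives posterior Gamma(α+S, β+n).
Matching: Σxᵢ = 58 − 15 = 43 and n = 14 − 2 = 12.

n = 12 weeks with total 43 claims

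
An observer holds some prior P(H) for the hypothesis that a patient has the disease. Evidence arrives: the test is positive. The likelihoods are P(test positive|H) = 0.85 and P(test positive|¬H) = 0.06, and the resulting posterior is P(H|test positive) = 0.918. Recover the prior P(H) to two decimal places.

P(H) = 0.44

Bayes' rule in odds form gives O(H|E) = O(H)·[P(E|H)/P(E|¬H)], hence O(H) = O(H|E)/LR.
Posterior odds = 0.918/(1−0.918) = 11.1951. LR = 0.85/0.06 = 14.1667.
Prior odds = 11.1951/14.1667 = 0.7902, so P(H) = 0.7902/(1+0.7902) ≈ 0.44.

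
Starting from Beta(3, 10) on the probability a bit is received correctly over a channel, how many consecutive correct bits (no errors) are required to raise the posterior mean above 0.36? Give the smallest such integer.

k = 3

After k correct bits and 0 errors the posterior is Beta(3+k, 10), with mean (3+k)/(3+10+k).
Set (3+k)/(13+k) > 0.36 and solve: k > (0.36·13 − 3)/(1 − 0.36) = 2.625.
The smallest integer exceeding 2.625 is 3.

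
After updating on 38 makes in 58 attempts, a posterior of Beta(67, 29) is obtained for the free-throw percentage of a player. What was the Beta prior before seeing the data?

A Beta(a, b) prior with s successes and f failures in binomial data gives a Beta(a+s, b+f) posterior.
Subtract the data counts: 67−38=29, 29−20=9.

Beta(29, 9)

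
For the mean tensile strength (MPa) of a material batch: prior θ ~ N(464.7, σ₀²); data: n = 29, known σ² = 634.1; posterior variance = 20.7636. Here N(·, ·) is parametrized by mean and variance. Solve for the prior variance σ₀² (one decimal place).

σ₀² = 412.0

Posterior precision equals prior precision plus data precision: 1/σ_n² = 1/σ₀² + n/σ².
So 1/σ₀² = 1/20.7636 − 29/634.1 = 0.048161 − 0.045734 = 0.002427.
Hence σ₀² = 1/0.002427 ≈ 412.0.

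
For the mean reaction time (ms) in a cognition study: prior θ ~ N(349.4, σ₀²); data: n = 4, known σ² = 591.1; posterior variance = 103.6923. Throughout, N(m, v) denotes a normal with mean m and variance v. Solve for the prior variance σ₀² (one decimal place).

For the Normal–Normal model with known σ², precisions add: τ_n = τ₀ + n/σ².
So 1/σ₀² = 1/103.6923 − 4/591.1 = 0.009644 − 0.006767 = 0.002877.
Hence σ₀² = 1/0.002877 ≈ 347.6.

σ₀² = 347.6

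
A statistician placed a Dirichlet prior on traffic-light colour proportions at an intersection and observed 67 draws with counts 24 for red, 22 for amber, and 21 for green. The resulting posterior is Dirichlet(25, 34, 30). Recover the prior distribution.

For a Dirichlet(α) prior with multinomial counts c, the posterior is Dirichlet(α + c) componentwise.
Subtract each count from the matching posterior parameter: 25−24=1, 34−22=12, 30−21=9.

Dirichlet(1, 12, 9)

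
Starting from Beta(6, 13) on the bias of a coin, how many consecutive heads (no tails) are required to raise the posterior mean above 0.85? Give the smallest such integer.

After k heads and 0 tails the posterior is Beta(6+k, 13), with mean (6+k)/(6+13+k).
Set (6+k)/(19+k) > 0.85 and solve: k > (0.85·19 − 6)/(1 − 0.85) = 67.667.
The smallest integer exceeding 67.667 is 68, and checking k=68: (74)/(87) = 0.8506 > 0.85.

k = 68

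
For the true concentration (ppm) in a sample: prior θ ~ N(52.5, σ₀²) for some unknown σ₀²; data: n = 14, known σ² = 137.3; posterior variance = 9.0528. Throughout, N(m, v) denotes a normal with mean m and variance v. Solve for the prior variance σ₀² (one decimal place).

σ₀² = 117.7

For the Normal–Normal model with known σ², precisions add: τ_n = τ₀ + n/σ².
So 1/σ₀² = 1/9.0528 − 14/137.3 = 0.110463 − 0.101966 = 0.008497.
Hence σ₀² = 1/0.008497 ≈ 117.7.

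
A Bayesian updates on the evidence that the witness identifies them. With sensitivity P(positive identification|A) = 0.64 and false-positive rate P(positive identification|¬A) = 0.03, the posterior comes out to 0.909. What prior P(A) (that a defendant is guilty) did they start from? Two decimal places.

In odds form, posterior odds = prior odds × likelihood ratio, so prior odds = posterior odds ÷ LR.
Posterior odds = 0.909/(1−0.909) = 9.9890. LR = 0.64/0.03 = 21.3333.
Prior odds = 9.9890/21.3333 = 0.4682, so P(A) = 0.4682/(1+0.4682) ≈ 0.32.

P(A) = 0.32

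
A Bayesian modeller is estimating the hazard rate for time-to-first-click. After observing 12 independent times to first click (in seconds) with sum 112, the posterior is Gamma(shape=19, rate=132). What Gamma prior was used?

Gamma–exponential conjugacy: posterior shape = α + n, posterior rate = β + Σtᵢ.
So α = 19 − 12 = 7 and β = 132 − 112 = 20.

Gamma(shape=7, rate=20)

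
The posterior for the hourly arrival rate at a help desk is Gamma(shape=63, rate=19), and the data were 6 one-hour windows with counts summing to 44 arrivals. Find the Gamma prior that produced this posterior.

A Gamma(α, β) prior (rate parametrization) on a Poisson rate with n observations summing to S gives posterior Gamma(α+S, β+n).
So α = 63 − 44 = 19 and β = 19 − 6 = 13.

Gamma(shape=19, rate=13)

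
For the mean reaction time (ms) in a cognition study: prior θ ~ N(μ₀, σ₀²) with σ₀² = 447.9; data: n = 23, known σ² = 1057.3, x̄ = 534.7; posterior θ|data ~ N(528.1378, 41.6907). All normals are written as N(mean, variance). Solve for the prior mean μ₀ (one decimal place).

μ₀ = 464.2

The posterior mean is a precision-weighted average: μ_n = (τ₀μ₀ + τ_data·x̄)/(τ₀+τ_data), with τ₀=1/σ₀² and τ_data=n/σ².
Here τ₀ = 1/447.9 = 0.002233 and τ_data = 23/1057.3 = 0.021754, so τ_n = 0.023987.
Rearranging for μ₀: μ₀ = (μ_n·τ_n − τ_data·x̄)/τ₀ = (528.1378·0.023987 − 0.021754·534.7) / 0.002233 = 1.036578/0.002233 ≈ 464.2.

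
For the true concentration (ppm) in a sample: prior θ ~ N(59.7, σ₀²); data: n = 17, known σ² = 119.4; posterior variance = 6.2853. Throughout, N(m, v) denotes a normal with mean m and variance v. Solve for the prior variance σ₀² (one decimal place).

σ₀² = 59.8

For the Normal–Normal model with known σ², precisions add: τ_n = τ₀ + n/σ².
So 1/σ₀² = 1/6.2853 − 17/119.4 = 0.159101 − 0.142379 = 0.016722.
Hence σ₀² = 1/0.016722 ≈ 59.8.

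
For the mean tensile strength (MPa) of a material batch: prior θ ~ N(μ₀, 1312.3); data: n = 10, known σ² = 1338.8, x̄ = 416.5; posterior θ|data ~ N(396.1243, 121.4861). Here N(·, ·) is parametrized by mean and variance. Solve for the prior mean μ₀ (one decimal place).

With known observation variance, the Normal–Normal posterior has precision τ_n = τ₀ + n/σ² and mean μ_n = (τ₀μ₀ + (n/σ²)x̄)/τ_n.
Here τ₀ = 1/1312.3 = 0.000762 and τ_data = 10/1338.8 = 0.007469, so τ_n = 0.008231.
Rearranging for μ₀: μ₀ = (μ_n·τ_n − τ_data·x̄)/τ₀ = (396.1243·0.008231 − 0.007469·416.5) / 0.000762 = 0.149661/0.000762 ≈ 196.4.

μ₀ = 196.4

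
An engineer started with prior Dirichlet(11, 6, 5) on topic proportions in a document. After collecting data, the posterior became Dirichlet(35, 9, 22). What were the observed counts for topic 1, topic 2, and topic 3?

counts (24, 3, 17)

For a Dirichlet(α) prior with multinomial counts c, the posterior is Dirichlet(α + c) componentwise.
Counts are posterior − prior componentwise: 35−11=24, 9−6=3, 22−5=17.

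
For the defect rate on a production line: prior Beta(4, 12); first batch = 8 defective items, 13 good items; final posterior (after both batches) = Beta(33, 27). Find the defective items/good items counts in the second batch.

Sequential conjugate updates are equivalent to a single update on the pooled data, so total successes = posterior α − prior α and total failures = posterior β − prior β.
Total across both batches: 33−4=29 defective items, 27−12=15 good items.
Subtract the first batch: 29−8=21 defective items and 15−13=2 good items.

21 defective items and 2 good items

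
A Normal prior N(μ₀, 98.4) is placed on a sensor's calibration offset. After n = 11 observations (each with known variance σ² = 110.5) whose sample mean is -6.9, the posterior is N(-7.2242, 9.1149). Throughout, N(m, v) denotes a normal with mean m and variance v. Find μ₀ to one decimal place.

With known observation variance, the Normal–Normal posterior has precision τ_n = τ₀ + n/σ² and mean μ_n = (τ₀μ₀ + (n/σ²)x̄)/τ_n.
Here τ₀ = 1/98.4 = 0.010163 and τ_data = 11/110.5 = 0.099548, so τ_n = 0.109711.
Rearranging for μ₀: μ₀ = (μ_n·τ_n − τ_data·x̄)/τ₀ = (-7.2242·0.109711 − 0.099548·-6.9) / 0.010163 = -0.105693/0.010163 ≈ -10.4.

μ₀ = -10.4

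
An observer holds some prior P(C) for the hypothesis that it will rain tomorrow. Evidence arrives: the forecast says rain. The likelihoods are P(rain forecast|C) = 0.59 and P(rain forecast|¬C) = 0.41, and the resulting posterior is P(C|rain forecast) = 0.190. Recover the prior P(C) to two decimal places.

P(C) = 0.14

In odds form, posterior odds = prior odds × likelihood ratio, so prior odds = posterior odds ÷ LR.
Posterior odds = 0.190/(1−0.190) = 0.2346. LR = 0.59/0.41 = 1.4390.
Prior odds = 0.2346/1.4390 = 0.1630, so P(C) = 0.1630/(1+0.1630) ≈ 0.14.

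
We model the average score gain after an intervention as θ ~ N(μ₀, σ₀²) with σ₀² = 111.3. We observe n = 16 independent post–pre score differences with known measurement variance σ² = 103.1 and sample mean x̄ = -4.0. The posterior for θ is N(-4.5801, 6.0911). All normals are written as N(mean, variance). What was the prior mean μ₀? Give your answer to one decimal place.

μ₀ = -14.6

The posterior mean is a precision-weighted average: μ_n = (τ₀μ₀ + τ_data·x̄)/(τ₀+τ_data), with τ₀=1/σ₀² and τ_data=n/σ².
Here τ₀ = 1/111.3 = 0.008985 and τ_data = 16/103.1 = 0.155189, so τ_n = 0.164174.
Rearranging for μ₀: μ₀ = (μ_n·τ_n − τ_data·x̄)/τ₀ = (-4.5801·0.164174 − 0.155189·-4.0) / 0.008985 = -0.131177/0.008985 ≈ -14.6.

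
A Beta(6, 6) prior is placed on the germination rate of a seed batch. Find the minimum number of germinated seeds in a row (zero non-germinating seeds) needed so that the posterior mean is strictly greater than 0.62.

k = 4

After k germinated seeds and 0 non-germinating seeds the posterior is Beta(6+k, 6), with mean (6+k)/(6+6+k).
Set (6+k)/(12+k) > 0.62 and solve: k > (0.62·12 − 6)/(1 − 0.62) = 3.789.
The smallest integer exceeding 3.789 is 4, and checking k=4: (10)/(16) = 0.6250 > 0.62.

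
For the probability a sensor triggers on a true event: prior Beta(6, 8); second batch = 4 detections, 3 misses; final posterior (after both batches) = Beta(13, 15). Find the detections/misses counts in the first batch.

Sequential conjugate updates are equivalent to a single update on the pooled data, so total successes = posterior α − prior α and total failures = posterior β − prior β.
Total across both batches: 13−6=7 detections, 15−8=7 misses.
Subtract the second batch: 7−4=3 detections and 7−3=4 misses.

3 detections and 4 misses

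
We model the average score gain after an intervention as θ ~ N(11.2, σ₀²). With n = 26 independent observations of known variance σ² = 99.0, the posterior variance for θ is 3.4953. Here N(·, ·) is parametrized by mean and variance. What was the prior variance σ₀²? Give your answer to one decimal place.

σ₀² = 42.6

For the Normal–Normal model with known σ², precisions add: τ_n = τ₀ + n/σ².
So 1/σ₀² = 1/3.4953 − 26/99.0 = 0.286098 − 0.262626 = 0.023472.
Hence σ₀² = 1/0.023472 ≈ 42.6.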